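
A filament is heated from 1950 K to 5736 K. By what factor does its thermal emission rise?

P ∝ T⁴, so the ratio is (5736/1950)⁴ = (2.942)⁴ = 74.9.

ratio ≈ 74.9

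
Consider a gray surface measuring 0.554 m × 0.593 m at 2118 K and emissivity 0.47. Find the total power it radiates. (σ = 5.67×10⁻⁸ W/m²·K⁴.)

P ≈ 1.76×10^5 W

A = 0.554 × 0.593 = 0.329 m².
Stefan–Boltzmann: P = εσAT⁴ = 0.47 × 5.67×10⁻⁸ × 0.329 × (2118)⁴ = 0.47 × 5.67×10⁻⁸ × 0.329 × 2.01×10^13.
P = 1.76×10^5 W.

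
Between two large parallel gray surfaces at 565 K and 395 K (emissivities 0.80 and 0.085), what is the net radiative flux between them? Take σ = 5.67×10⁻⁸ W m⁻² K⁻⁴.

For two large parallel gray plates, q = σ(T₁⁴ − T₂⁴) / (1/ε₁ + 1/ε₂ − 1).
1/ε₁ + 1/ε₂ − 1 = 1/0.80 + 1/0.085 − 1 = 12.01.
T₁⁴ − T₂⁴ = 1.02×10^11 − 2.43×10^10 = 7.76×10^10 K⁴.
q = 5.67×10⁻⁸ × 7.76×10^10 / 12.01 = 366 W/m².

q ≈ 366 W/m²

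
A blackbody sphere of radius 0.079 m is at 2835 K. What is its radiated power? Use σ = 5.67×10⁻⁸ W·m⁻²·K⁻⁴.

A = 4πr² = 4π × (0.079)² = 0.0784 m².
P = σAT⁴ = 5.67×10⁻⁸ × 0.0784 × (2835)⁴ = 5.67×10⁻⁸ × 0.0784 × 6.46×10^13.
P = 2.87×10^5 W.

P ≈ 2.87×10^5 W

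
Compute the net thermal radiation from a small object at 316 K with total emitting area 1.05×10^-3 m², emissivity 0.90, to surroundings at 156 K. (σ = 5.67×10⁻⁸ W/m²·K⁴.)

Q = εσA(T⁴ − T_s⁴). T⁴ − T_s⁴ = (316)⁴ − (156)⁴ = 9.97×10^9 − 5.92×10^8 = 9.38×10^9 K⁴.
Q = 0.90 × 5.67×10⁻⁸ × 1.05×10^-3 × 9.38×10^9 = 0.503 W.

Q ≈ 0.503 W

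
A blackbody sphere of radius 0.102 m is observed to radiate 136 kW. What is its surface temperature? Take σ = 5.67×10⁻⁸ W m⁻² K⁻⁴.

T ≈ 2070 K

A = 4πr² = 4π × (0.102)² = 0.131 m².
From P = σAT⁴, T = (P / σA)^(1/4) = (1.36×10^5 / (5.67×10⁻⁸ × 0.131))^(1/4).
T = (1.83×10^13)^(1/4) = 2070 K.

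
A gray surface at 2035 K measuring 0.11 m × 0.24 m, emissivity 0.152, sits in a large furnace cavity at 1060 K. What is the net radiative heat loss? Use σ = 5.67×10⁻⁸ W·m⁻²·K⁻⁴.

Q ≈ 3610 W

A = 0.11 × 0.24 = 0.0264 m².
Q = εσA(T⁴ − T_s⁴). T⁴ − T_s⁴ = (2035)⁴ − (1060)⁴ = 1.71×10^13 − 1.26×10^12 = 1.59×10^13 K⁴.
Q = 0.152 × 5.67×10⁻⁸ × 0.0264 × 1.59×10^13 = 3610 W.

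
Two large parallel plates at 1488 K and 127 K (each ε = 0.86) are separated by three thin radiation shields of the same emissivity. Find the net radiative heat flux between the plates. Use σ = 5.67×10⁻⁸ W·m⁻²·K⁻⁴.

q ≈ 52400 W/m²

Each of the 4 gaps contributes resistance (2/ε − 1) = 2/0.86 − 1 = 1.326; total = 5.302.
q = σ(T₁⁴ − T₂⁴) / 5.302 = 5.67×10⁻⁸ × 4.90×10^12 / 5.302 = 52400 W/m².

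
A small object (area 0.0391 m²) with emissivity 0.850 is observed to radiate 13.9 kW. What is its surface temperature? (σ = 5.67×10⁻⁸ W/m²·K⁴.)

From P = εσAT⁴, T = (P / εσA)^(1/4) = (13900 / (0.850 × 5.67×10⁻⁸ × 0.0391))^(1/4).
T = (7.38×10^12)^(1/4) = 1650 K.

T ≈ 1650 K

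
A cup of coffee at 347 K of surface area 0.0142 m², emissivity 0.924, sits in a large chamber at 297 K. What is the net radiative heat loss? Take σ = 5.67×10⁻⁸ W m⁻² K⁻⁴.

Q ≈ 5.00 W

Q = εσA(T⁴ − T_s⁴). T⁴ − T_s⁴ = (347)⁴ − (297)⁴ = 1.45×10^10 − 7.78×10^9 = 6.72×10^9 K⁴.
Q = 0.924 × 5.67×10⁻⁸ × 0.0142 × 6.72×10^9 = 5.00 W.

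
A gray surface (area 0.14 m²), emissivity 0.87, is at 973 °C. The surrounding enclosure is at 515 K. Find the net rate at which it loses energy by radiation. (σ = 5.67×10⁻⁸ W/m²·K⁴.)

Convert: 973 °C = 1246 K.
Q = εσA(T⁴ − T_s⁴). T⁴ − T_s⁴ = (1246)⁴ − (515)⁴ = 2.41×10^12 − 7.03×10^10 = 2.34×10^12 K⁴.
Q = 0.87 × 5.67×10⁻⁸ × 0.140 × 2.34×10^12 = 16200 W.

Q ≈ 16200 W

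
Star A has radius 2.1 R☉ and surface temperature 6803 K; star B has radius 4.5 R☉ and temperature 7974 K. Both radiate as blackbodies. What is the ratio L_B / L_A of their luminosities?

L_B/L_A ≈ 8.67

L = 4πR²σT⁴ ∝ R²T⁴, so L_B/L_A = (4.5/2.1)² × (7974/6803)⁴ = 4.59 × 1.89 = 8.67.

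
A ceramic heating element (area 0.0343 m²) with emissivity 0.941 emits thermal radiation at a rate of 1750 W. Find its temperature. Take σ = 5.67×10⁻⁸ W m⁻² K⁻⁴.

From P = εσAT⁴, T = (P / εσA)^(1/4) = (1750 / (0.941 × 5.67×10⁻⁸ × 0.0343))^(1/4).
T = (9.56×10^11)^(1/4) = 989 K.

T ≈ 989 K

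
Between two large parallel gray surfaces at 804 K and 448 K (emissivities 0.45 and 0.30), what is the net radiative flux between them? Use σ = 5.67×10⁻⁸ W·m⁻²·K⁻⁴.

q ≈ 4700 W/m²

For two large parallel gray plates, q = σ(T₁⁴ − T₂⁴) / (1/ε₁ + 1/ε₂ − 1).
1/ε₁ + 1/ε₂ − 1 = 1/0.45 + 1/0.30 − 1 = 4.556.
T₁⁴ − T₂⁴ = 4.18×10^11 − 4.03×10^10 = 3.78×10^11 K⁴.
q = 5.67×10⁻⁸ × 3.78×10^11 / 4.556 = 4700 W/m².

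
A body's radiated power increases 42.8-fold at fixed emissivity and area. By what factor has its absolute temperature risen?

factor ≈ 2.56

P ∝ T⁴ ⇒ T ∝ P^(1/4), so T scales by (42.8)^(1/4) = 2.56.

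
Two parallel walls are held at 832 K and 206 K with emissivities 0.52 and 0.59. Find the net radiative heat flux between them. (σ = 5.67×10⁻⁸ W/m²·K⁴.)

For two large parallel gray plates, q = σ(T₁⁴ − T₂⁴) / (1/ε₁ + 1/ε₂ − 1).
1/ε₁ + 1/ε₂ − 1 = 1/0.52 + 1/0.59 − 1 = 2.618.
T₁⁴ − T₂⁴ = 4.79×10^11 − 1.80×10^9 = 4.77×10^11 K⁴.
q = 5.67×10⁻⁸ × 4.77×10^11 / 2.618 = 10300 W/m².

q ≈ 10300 W/m²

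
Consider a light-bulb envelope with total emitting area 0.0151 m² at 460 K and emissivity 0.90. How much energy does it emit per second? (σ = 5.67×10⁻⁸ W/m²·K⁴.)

Stefan–Boltzmann: P = εσAT⁴ = 0.90 × 5.67×10⁻⁸ × 0.0151 × (460)⁴ = 0.90 × 5.67×10⁻⁸ × 0.0151 × 4.48×10^10.
P = 34.5 W.

P ≈ 34.5 W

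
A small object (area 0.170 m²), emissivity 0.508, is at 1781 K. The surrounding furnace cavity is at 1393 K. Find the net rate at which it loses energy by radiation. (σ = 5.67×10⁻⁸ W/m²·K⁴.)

Q ≈ 30800 W

Q = εσA(T⁴ − T_s⁴). T⁴ − T_s⁴ = (1781)⁴ − (1393)⁴ = 1.01×10^13 − 3.77×10^12 = 6.30×10^12 K⁴.
Q = 0.508 × 5.67×10⁻⁸ × 0.170 × 6.30×10^12 = 30800 W.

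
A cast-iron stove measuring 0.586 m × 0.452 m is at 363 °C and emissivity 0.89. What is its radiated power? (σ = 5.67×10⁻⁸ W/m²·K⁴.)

A = 0.586 × 0.452 = 0.265 m².
363 °C = 636 K.
P = εσAT⁴ = 0.89 × 5.67×10⁻⁸ × 0.265 × (636)⁴ = 0.89 × 5.67×10⁻⁸ × 0.265 × 1.64×10^11.
P = 2190 W.

P ≈ 2190 W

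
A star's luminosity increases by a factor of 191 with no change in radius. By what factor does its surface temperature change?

factor ≈ 3.72

P ∝ T⁴ ⇒ T ∝ P^(1/4), so T scales by (191)^(1/4) = 3.72.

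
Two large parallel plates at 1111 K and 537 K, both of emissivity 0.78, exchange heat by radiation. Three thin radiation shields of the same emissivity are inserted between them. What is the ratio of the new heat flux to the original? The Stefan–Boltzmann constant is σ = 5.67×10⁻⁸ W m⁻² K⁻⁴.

ratio ≈ 0.250

With N identical shields there are N+1 = 4 gaps in series, each with the same radiative resistance, so the flux falls to 1/(N+1) of its unshielded value.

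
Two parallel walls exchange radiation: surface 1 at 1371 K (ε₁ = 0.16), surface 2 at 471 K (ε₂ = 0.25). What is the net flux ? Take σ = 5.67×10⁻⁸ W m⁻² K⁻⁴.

q ≈ 21400 W/m²

For two large parallel gray plates, q = σ(T₁⁴ − T₂⁴) / (1/ε₁ + 1/ε₂ − 1).
1/ε₁ + 1/ε₂ − 1 = 1/0.16 + 1/0.25 − 1 = 9.250.
T₁⁴ − T₂⁴ = 3.53×10^12 − 4.92×10^10 = 3.48×10^12 K⁴.
q = 5.67×10⁻⁸ × 3.48×10^12 / 9.250 = 21400 W/m².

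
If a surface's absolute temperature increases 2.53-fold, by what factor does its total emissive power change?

factor ≈ 41.0

P ∝ T⁴, so the power scales as (2.53)⁴ = 41.0.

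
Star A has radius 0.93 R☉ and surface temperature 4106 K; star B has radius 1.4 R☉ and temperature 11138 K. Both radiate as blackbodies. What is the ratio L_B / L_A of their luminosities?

L_B/L_A ≈ 123

L = 4πR²σT⁴ ∝ R²T⁴, so L_B/L_A = (1.4/0.93)² × (11138/4106)⁴ = 2.27 × 54.1 = 123.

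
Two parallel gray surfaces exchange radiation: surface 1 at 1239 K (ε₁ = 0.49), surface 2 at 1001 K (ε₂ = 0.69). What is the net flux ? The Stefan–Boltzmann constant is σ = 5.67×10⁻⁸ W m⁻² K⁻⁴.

q ≈ 30800 W/m²

For two large parallel gray plates, q = σ(T₁⁴ − T₂⁴) / (1/ε₁ + 1/ε₂ − 1).
1/ε₁ + 1/ε₂ − 1 = 1/0.49 + 1/0.69 − 1 = 2.490.
T₁⁴ − T₂⁴ = 2.36×10^12 − 1.00×10^12 = 1.35×10^12 K⁴.
q = 5.67×10⁻⁸ × 1.35×10^12 / 2.490 = 30800 W/m².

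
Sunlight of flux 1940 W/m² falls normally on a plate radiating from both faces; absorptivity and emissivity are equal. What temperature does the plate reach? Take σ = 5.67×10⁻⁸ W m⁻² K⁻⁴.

Absorbed flux αS = emitted flux 2εσT⁴ per unit area; with α = ε this gives T = (S/2σ)^(1/4).
T = (1940 / (2 × 5.67×10⁻⁸))^(1/4) = (1.71×10^10)^(1/4).
T = 362 K.

T ≈ 362 K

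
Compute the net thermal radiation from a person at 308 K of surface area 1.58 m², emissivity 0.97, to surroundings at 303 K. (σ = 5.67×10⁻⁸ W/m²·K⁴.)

Q = εσA(T⁴ − T_s⁴). T⁴ − T_s⁴ = (308)⁴ − (303)⁴ = 9.00×10^9 − 8.43×10^9 = 5.70×10^8 K⁴.
Q = 0.97 × 5.67×10⁻⁸ × 1.58 × 5.70×10^8 = 49.6 W.

Q ≈ 49.6 W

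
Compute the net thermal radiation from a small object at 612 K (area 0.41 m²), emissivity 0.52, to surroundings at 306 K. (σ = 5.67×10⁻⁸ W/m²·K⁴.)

Q = εσA(T⁴ − T_s⁴). T⁴ − T_s⁴ = (612)⁴ − (306)⁴ = 1.40×10^11 − 8.77×10^9 = 1.32×10^11 K⁴.
Q = 0.52 × 5.67×10⁻⁸ × 0.410 × 1.32×10^11 = 1590 W.

Q ≈ 1590 W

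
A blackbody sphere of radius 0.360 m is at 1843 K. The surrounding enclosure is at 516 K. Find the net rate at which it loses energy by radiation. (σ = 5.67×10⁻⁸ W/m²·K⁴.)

A = 4πr² = 4π × (0.360)² = 1.63 m².
Q = σA(T⁴ − T_s⁴). T⁴ − T_s⁴ = (1843)⁴ − (516)⁴ = 1.15×10^13 − 7.09×10^10 = 1.15×10^13 K⁴.
Q = 5.67×10⁻⁸ × 1.63 × 1.15×10^13 = 1.06×10^6 W.

Q ≈ 1.06×10^6 W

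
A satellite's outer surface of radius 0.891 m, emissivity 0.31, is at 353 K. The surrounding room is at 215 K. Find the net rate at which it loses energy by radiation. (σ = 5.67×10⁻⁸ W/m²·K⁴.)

Q ≈ 2350 W

A = 4πr² = 4π × (0.891)² = 9.98 m².
Q = εσA(T⁴ − T_s⁴). T⁴ − T_s⁴ = (353)⁴ − (215)⁴ = 1.55×10^10 − 2.14×10^9 = 1.34×10^10 K⁴.
Q = 0.31 × 5.67×10⁻⁸ × 9.98 × 1.34×10^10 = 2350 W.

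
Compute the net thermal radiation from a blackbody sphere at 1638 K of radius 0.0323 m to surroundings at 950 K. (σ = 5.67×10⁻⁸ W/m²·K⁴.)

Q ≈ 4750 W

A = 4πr² = 4π × (0.0323)² = 0.0131 m².
Q = σA(T⁴ − T_s⁴). T⁴ − T_s⁴ = (1638)⁴ − (950)⁴ = 7.20×10^12 − 8.15×10^11 = 6.38×10^12 K⁴.
Q = 5.67×10⁻⁸ × 0.0131 × 6.38×10^12 = 4750 W.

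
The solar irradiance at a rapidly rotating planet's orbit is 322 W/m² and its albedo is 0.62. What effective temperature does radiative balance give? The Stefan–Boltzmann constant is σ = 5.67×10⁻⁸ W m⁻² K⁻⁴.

Power absorbed = (1−a)S·πR²; power emitted = 4πR²σT⁴. Equating and cancelling πR²:
T = ((1−a)S / 4σ)^(1/4) = (122 / (4 × 5.67×10⁻⁸))^(1/4) = (5.40×10^8)^(1/4).
T = 152 K.

T ≈ 152 K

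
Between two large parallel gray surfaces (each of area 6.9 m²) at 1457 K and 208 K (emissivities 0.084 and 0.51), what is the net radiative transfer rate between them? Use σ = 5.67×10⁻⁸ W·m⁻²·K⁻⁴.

Q ≈ 1.37×10^5 W

For two large parallel gray plates, q = σ(T₁⁴ − T₂⁴) / (1/ε₁ + 1/ε₂ − 1).
1/ε₁ + 1/ε₂ − 1 = 1/0.084 + 1/0.51 − 1 = 12.87.
T₁⁴ − T₂⁴ = 4.51×10^12 − 1.87×10^9 = 4.50×10^12 K⁴.
q = 5.67×10⁻⁸ × 4.50×10^12 / 12.87 = 19900 W/m².
Q = q·A = 19900 × 6.9 = 1.37×10^5 W.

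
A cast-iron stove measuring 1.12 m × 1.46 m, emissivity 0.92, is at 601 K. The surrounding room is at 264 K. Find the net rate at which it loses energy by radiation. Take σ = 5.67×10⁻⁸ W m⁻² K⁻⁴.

Q ≈ 10700 W

A = 1.12 × 1.46 = 1.64 m².
Q = εσA(T⁴ − T_s⁴). T⁴ − T_s⁴ = (601)⁴ − (264)⁴ = 1.30×10^11 − 4.86×10^9 = 1.26×10^11 K⁴.
Q = 0.92 × 5.67×10⁻⁸ × 1.64 × 1.26×10^11 = 10700 W.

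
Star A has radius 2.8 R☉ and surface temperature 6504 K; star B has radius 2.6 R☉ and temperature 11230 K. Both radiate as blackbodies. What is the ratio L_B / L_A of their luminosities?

L = 4πR²σT⁴ ∝ R²T⁴, so L_B/L_A = (2.6/2.8)² × (11230/6504)⁴ = 0.862 × 8.89 = 7.66.

L_B/L_A ≈ 7.66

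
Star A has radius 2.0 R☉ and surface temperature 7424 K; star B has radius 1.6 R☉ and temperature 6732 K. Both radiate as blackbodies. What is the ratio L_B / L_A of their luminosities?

L = 4πR²σT⁴ ∝ R²T⁴, so L_B/L_A = (1.6/2.0)² × (6732/7424)⁴ = 0.640 × 0.676 = 0.433.

L_B/L_A ≈ 0.433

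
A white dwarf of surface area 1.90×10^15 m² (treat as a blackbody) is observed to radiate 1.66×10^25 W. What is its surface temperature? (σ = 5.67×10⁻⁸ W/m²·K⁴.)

From P = σAT⁴, T = (P / σA)^(1/4) = (1.66×10^25 / (5.67×10⁻⁸ × 1.90×10^15))^(1/4).
T = (1.54×10^17)^(1/4) = 19800 K.

T ≈ 19800 K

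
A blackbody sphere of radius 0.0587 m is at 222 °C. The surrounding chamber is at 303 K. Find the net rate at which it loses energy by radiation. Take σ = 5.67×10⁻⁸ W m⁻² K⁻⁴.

Q ≈ 127 W

A = 4πr² = 4π × (0.0587)² = 0.0433 m².
Convert: 222 °C = 495 K.
Q = σA(T⁴ − T_s⁴). T⁴ − T_s⁴ = (495)⁴ − (303)⁴ = 6.00×10^10 − 8.43×10^9 = 5.16×10^10 K⁴.
Q = 5.67×10⁻⁸ × 0.0433 × 5.16×10^10 = 127 W.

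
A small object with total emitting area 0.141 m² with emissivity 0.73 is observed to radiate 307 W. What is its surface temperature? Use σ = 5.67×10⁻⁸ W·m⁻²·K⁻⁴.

T ≈ 479 K

From P = εσAT⁴, T = (P / εσA)^(1/4) = (307 / (0.73 × 5.67×10⁻⁸ × 0.141))^(1/4).
T = (5.26×10^10)^(1/4) = 479 K.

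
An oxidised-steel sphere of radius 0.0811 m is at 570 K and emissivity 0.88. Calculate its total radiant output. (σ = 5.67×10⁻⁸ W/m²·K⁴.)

P ≈ 435 W

A = 4πr² = 4π × (0.0811)² = 0.0827 m².
Stefan–Boltzmann: P = εσAT⁴ = 0.88 × 5.67×10⁻⁸ × 0.0827 × (570)⁴ = 0.88 × 5.67×10⁻⁸ × 0.0827 × 1.06×10^11.
P = 435 W.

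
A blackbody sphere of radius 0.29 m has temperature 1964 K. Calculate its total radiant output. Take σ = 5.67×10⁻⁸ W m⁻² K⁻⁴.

A = 4πr² = 4π × (0.29)² = 1.06 m².
P = σAT⁴ = 5.67×10⁻⁸ × 1.06 × (1964)⁴ = 5.67×10⁻⁸ × 1.06 × 1.49×10^13.
P = 8.92×10^5 W.

P ≈ 8.92×10^5 W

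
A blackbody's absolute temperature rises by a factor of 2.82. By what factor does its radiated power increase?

P ∝ T⁴, so the power scales as (2.82)⁴ = 63.2.

factor ≈ 63.2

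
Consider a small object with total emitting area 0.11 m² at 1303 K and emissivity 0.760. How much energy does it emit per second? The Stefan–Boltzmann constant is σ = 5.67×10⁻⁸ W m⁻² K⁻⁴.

P = εσAT⁴ = 0.760 × 5.67×10⁻⁸ × 0.110 × (1303)⁴ = 0.760 × 5.67×10⁻⁸ × 0.110 × 2.88×10^12.
P = 13700 W.

P ≈ 13700 W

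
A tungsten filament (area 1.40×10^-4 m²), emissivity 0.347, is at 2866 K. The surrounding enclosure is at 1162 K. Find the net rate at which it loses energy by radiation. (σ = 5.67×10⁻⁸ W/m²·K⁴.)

Q = εσA(T⁴ − T_s⁴). T⁴ − T_s⁴ = (2866)⁴ − (1162)⁴ = 6.75×10^13 − 1.82×10^12 = 6.56×10^13 K⁴.
Q = 0.347 × 5.67×10⁻⁸ × 1.40×10^-4 × 6.56×10^13 = 181 W.

Q ≈ 181 W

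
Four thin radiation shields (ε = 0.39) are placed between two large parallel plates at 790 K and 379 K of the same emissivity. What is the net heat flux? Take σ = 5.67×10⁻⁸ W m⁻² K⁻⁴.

Each of the 5 gaps contributes resistance (2/ε − 1) = 2/0.39 − 1 = 4.128; total = 20.64.
q = σ(T₁⁴ − T₂⁴) / 20.64 = 5.67×10⁻⁸ × 3.69×10^11 / 20.64 = 1010 W/m².

q ≈ 1010 W/m²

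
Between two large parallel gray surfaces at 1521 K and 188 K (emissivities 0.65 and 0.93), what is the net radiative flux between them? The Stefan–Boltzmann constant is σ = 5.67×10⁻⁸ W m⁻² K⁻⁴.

q ≈ 1.88×10^5 W/m²

For two large parallel gray plates, q = σ(T₁⁴ − T₂⁴) / (1/ε₁ + 1/ε₂ − 1).
1/ε₁ + 1/ε₂ − 1 = 1/0.65 + 1/0.93 − 1 = 1.614.
T₁⁴ − T₂⁴ = 5.35×10^12 − 1.25×10^9 = 5.35×10^12 K⁴.
q = 5.67×10⁻⁸ × 5.35×10^12 / 1.614 = 1.88×10^5 W/m².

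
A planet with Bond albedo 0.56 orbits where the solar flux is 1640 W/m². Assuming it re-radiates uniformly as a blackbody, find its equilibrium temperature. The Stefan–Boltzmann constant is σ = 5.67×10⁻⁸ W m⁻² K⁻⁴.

Power absorbed = (1−a)S·πR²; power emitted = 4πR²σT⁴. Equating and cancelling πR²:
T = ((1−a)S / 4σ)^(1/4) = (722 / (4 × 5.67×10⁻⁸))^(1/4) = (3.18×10^9)^(1/4).
T = 237 K.

T ≈ 237 K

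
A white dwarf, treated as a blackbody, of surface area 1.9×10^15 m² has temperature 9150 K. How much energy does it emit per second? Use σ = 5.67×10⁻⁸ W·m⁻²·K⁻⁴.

P ≈ 7.55×10^23 W

P = σAT⁴ = 5.67×10⁻⁸ × 1.90×10^15 × (9150)⁴ = 5.67×10⁻⁸ × 1.90×10^15 × 7.01×10^15.
P = 7.55×10^23 W.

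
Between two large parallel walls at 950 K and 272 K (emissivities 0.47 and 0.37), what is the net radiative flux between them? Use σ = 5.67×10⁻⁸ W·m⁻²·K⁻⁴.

q ≈ 12000 W/m²

For two large parallel gray plates, q = σ(T₁⁴ − T₂⁴) / (1/ε₁ + 1/ε₂ − 1).
1/ε₁ + 1/ε₂ − 1 = 1/0.47 + 1/0.37 − 1 = 3.830.
T₁⁴ − T₂⁴ = 8.15×10^11 − 5.47×10^9 = 8.09×10^11 K⁴.
q = 5.67×10⁻⁸ × 8.09×10^11 / 3.830 = 12000 W/m².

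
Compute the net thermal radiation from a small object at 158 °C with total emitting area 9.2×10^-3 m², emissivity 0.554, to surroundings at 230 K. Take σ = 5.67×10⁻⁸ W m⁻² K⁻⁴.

Q ≈ 9.16 W

Convert: 158 °C = 431 K.
Q = εσA(T⁴ − T_s⁴). T⁴ − T_s⁴ = (431)⁴ − (230)⁴ = 3.45×10^10 − 2.80×10^9 = 3.17×10^10 K⁴.
Q = 0.554 × 5.67×10⁻⁸ × 9.20×10^-3 × 3.17×10^10 = 9.16 W.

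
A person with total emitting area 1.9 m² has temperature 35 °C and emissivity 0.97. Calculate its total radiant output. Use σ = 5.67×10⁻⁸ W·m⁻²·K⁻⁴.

P ≈ 940 W

35 °C = 308 K.
P = εσAT⁴ = 0.97 × 5.67×10⁻⁸ × 1.90 × (308)⁴ = 0.97 × 5.67×10⁻⁸ × 1.90 × 9.00×10^9.
P = 940 W.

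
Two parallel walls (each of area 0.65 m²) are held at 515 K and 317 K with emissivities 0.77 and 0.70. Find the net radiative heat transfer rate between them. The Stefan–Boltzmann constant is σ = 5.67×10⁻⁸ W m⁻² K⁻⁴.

For two large parallel gray plates, q = σ(T₁⁴ − T₂⁴) / (1/ε₁ + 1/ε₂ − 1).
1/ε₁ + 1/ε₂ − 1 = 1/0.77 + 1/0.70 − 1 = 1.727.
T₁⁴ − T₂⁴ = 7.03×10^10 − 1.01×10^10 = 6.02×10^10 K⁴.
q = 5.67×10⁻⁸ × 6.02×10^10 / 1.727 = 1980 W/m².
Q = q·A = 1980 × 0.65 = 1290 W.

Q ≈ 1290 W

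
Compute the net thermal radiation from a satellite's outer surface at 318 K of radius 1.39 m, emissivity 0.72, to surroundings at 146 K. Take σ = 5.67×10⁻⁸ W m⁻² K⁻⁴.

A = 4πr² = 4π × (1.39)² = 24.3 m².
Q = εσA(T⁴ − T_s⁴). T⁴ − T_s⁴ = (318)⁴ − (146)⁴ = 1.02×10^10 − 4.54×10^8 = 9.77×10^9 K⁴.
Q = 0.72 × 5.67×10⁻⁸ × 24.3 × 9.77×10^9 = 9690 W.

Q ≈ 9690 W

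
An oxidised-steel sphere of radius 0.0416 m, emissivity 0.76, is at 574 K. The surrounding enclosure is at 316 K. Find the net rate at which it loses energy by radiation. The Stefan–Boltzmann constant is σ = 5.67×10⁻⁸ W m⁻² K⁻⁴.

A = 4πr² = 4π × (0.0416)² = 0.0217 m².
Q = εσA(T⁴ − T_s⁴). T⁴ − T_s⁴ = (574)⁴ − (316)⁴ = 1.09×10^11 − 9.97×10^9 = 9.86×10^10 K⁴.
Q = 0.76 × 5.67×10⁻⁸ × 0.0217 × 9.86×10^10 = 92.4 W.

Q ≈ 92.4 W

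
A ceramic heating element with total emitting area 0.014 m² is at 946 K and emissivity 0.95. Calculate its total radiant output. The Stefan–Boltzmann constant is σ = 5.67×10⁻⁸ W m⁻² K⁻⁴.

P = εσAT⁴ = 0.95 × 5.67×10⁻⁸ × 0.0140 × (946)⁴ = 0.95 × 5.67×10⁻⁸ × 0.0140 × 8.01×10^11.
P = 604 W.

P ≈ 604 W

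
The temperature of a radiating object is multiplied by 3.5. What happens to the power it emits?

factor ≈ 150

P ∝ T⁴, so the power scales as (3.5)⁴ = 150.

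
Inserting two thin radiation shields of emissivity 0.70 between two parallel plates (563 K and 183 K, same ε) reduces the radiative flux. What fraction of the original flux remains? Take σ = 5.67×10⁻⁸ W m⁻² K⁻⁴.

ratio ≈ 0.333

With N identical shields there are N+1 = 3 gaps in series, each with the same radiative resistance, so the flux falls to 1/(N+1) of its unshielded value.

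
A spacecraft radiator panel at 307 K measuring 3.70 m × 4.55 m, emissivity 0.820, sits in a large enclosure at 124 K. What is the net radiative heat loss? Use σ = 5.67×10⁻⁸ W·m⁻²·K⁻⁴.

Q ≈ 6770 W

A = 3.70 × 4.55 = 16.8 m².
Q = εσA(T⁴ − T_s⁴). T⁴ − T_s⁴ = (307)⁴ − (124)⁴ = 8.88×10^9 − 2.36×10^8 = 8.65×10^9 K⁴.
Q = 0.820 × 5.67×10⁻⁸ × 16.8 × 8.65×10^9 = 6770 W.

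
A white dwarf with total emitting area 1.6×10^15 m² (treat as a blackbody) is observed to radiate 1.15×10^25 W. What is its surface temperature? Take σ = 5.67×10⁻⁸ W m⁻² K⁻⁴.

T ≈ 18900 K

From P = σAT⁴, T = (P / σA)^(1/4) = (1.15×10^25 / (5.67×10⁻⁸ × 1.60×10^15))^(1/4).
T = (1.27×10^17)^(1/4) = 18900 K.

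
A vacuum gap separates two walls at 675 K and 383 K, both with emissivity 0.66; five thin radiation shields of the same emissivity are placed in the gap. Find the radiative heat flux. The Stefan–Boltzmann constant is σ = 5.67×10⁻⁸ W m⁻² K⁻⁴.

Each of the 6 gaps contributes resistance (2/ε − 1) = 2/0.66 − 1 = 2.030; total = 12.18.
q = σ(T₁⁴ − T₂⁴) / 12.18 = 5.67×10⁻⁸ × 1.86×10^11 / 12.18 = 866 W/m².

q ≈ 866 W/m²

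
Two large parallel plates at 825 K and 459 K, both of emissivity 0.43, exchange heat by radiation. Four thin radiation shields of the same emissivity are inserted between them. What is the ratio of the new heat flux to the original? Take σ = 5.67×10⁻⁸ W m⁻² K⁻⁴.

ratio ≈ 0.200

With N identical shields there are N+1 = 5 gaps in series, each with the same radiative resistance, so the flux falls to 1/(N+1) of its unshielded value.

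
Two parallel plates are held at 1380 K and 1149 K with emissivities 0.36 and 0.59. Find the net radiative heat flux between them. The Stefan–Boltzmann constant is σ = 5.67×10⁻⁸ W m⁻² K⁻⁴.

q ≈ 30800 W/m²

For two large parallel gray plates, q = σ(T₁⁴ − T₂⁴) / (1/ε₁ + 1/ε₂ − 1).
1/ε₁ + 1/ε₂ − 1 = 1/0.36 + 1/0.59 − 1 = 3.473.
T₁⁴ − T₂⁴ = 3.63×10^12 − 1.74×10^12 = 1.88×10^12 K⁴.
q = 5.67×10⁻⁸ × 1.88×10^12 / 3.473 = 30800 W/m².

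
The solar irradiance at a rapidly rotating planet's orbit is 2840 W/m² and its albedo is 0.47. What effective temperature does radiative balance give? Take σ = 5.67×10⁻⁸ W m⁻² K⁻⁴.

Power absorbed = (1−a)S·πR²; power emitted = 4πR²σT⁴. Equating and cancelling πR²:
T = ((1−a)S / 4σ)^(1/4) = (1510 / (4 × 5.67×10⁻⁸))^(1/4) = (6.64×10^9)^(1/4).
T = 285 K.

T ≈ 285 K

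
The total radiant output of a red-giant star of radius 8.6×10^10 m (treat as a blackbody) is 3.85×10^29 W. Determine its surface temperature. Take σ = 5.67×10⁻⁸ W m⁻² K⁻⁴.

T ≈ 2920 K

A = 4πr² = 4π × (8.6×10^10)² = 9.29×10^22 m².
From P = σAT⁴, T = (P / σA)^(1/4) = (3.85×10^29 / (5.67×10⁻⁸ × 9.29×10^22))^(1/4).
T = (7.31×10^13)^(1/4) = 2920 K.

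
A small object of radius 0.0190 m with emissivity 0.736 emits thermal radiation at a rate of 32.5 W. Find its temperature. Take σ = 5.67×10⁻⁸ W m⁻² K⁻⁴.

A = 4πr² = 4π × (0.0190)² = 4.54×10^-3 m².
From P = εσAT⁴, T = (P / εσA)^(1/4) = (32.5 / (0.736 × 5.67×10⁻⁸ × 4.54×10^-3))^(1/4).
T = (1.72×10^11)^(1/4) = 644 K.

T ≈ 644 K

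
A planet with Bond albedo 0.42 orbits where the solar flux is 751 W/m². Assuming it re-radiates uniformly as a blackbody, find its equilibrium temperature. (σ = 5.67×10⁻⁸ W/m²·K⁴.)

T ≈ 209 K

Power absorbed = (1−a)S·πR²; power emitted = 4πR²σT⁴. Equating and cancelling πR²:
T = ((1−a)S / 4σ)^(1/4) = (436 / (4 × 5.67×10⁻⁸))^(1/4) = (1.92×10^9)^(1/4).
T = 209 K.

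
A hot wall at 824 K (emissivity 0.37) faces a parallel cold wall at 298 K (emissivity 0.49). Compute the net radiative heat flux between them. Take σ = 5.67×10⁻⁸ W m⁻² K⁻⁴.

For two large parallel gray plates, q = σ(T₁⁴ − T₂⁴) / (1/ε₁ + 1/ε₂ − 1).
1/ε₁ + 1/ε₂ − 1 = 1/0.37 + 1/0.49 − 1 = 3.744.
T₁⁴ − T₂⁴ = 4.61×10^11 − 7.89×10^9 = 4.53×10^11 K⁴.
q = 5.67×10⁻⁸ × 4.53×10^11 / 3.744 = 6860 W/m².

q ≈ 6860 W/m²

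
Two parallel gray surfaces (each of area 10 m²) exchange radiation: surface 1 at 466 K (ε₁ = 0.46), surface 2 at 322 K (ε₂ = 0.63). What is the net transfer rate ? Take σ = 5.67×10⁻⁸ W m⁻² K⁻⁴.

Q ≈ 7480 W

For two large parallel gray plates, q = σ(T₁⁴ − T₂⁴) / (1/ε₁ + 1/ε₂ − 1).
1/ε₁ + 1/ε₂ − 1 = 1/0.46 + 1/0.63 − 1 = 2.761.
T₁⁴ − T₂⁴ = 4.72×10^10 − 1.08×10^10 = 3.64×10^10 K⁴.
q = 5.67×10⁻⁸ × 3.64×10^10 / 2.761 = 748 W/m².
Q = q·A = 748 × 10 = 7480 W.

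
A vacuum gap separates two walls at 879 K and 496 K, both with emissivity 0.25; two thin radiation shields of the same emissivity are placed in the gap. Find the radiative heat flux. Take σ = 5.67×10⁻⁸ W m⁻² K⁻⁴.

q ≈ 1450 W/m²

Each of the 3 gaps contributes resistance (2/ε − 1) = 2/0.25 − 1 = 7.000; total = 21.00.
q = σ(T₁⁴ − T₂⁴) / 21.00 = 5.67×10⁻⁸ × 5.36×10^11 / 21.00 = 1450 W/m².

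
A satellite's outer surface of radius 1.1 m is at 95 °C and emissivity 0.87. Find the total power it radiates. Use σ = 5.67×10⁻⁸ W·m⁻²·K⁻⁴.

P ≈ 13800 W

A = 4πr² = 4π × (1.1)² = 15.2 m².
95 °C = 368 K.
Stefan–Boltzmann: P = εσAT⁴ = 0.87 × 5.67×10⁻⁸ × 15.2 × (368)⁴ = 0.87 × 5.67×10⁻⁸ × 15.2 × 1.83×10^10.
P = 13800 W.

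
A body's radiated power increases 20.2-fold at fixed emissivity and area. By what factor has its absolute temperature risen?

P ∝ T⁴ ⇒ T ∝ P^(1/4), so T scales by (20.2)^(1/4) = 2.12.

factor ≈ 2.12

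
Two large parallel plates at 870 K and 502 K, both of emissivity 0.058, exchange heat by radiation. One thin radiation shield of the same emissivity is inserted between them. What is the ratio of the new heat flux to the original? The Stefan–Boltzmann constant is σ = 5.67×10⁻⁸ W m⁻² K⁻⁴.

With N identical shields there are N+1 = 2 gaps in series, each with the same radiative resistance, so the flux falls to 1/(N+1) of its unshielded value.

ratio ≈ 0.500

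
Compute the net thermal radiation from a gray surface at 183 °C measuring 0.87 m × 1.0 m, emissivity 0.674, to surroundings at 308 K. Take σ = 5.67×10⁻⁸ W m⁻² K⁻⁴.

Q ≈ 1140 W

A = 0.87 × 1.0 = 0.870 m².
Convert: 183 °C = 456 K.
Q = εσA(T⁴ − T_s⁴). T⁴ − T_s⁴ = (456)⁴ − (308)⁴ = 4.32×10^10 − 9.00×10^9 = 3.42×10^10 K⁴.
Q = 0.674 × 5.67×10⁻⁸ × 0.870 × 3.42×10^10 = 1140 W.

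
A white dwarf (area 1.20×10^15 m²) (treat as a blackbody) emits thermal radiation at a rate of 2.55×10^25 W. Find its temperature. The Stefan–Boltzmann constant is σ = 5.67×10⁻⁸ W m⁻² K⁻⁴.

T ≈ 24700 K

From P = σAT⁴, T = (P / σA)^(1/4) = (2.55×10^25 / (5.67×10⁻⁸ × 1.20×10^15))^(1/4).
T = (3.75×10^17)^(1/4) = 24700 K.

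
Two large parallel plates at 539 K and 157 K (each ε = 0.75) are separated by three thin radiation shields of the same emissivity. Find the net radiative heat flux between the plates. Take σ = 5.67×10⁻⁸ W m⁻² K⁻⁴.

Each of the 4 gaps contributes resistance (2/ε − 1) = 2/0.75 − 1 = 1.667; total = 6.667.
q = σ(T₁⁴ − T₂⁴) / 6.667 = 5.67×10⁻⁸ × 8.38×10^10 / 6.667 = 713 W/m².

q ≈ 713 W/m²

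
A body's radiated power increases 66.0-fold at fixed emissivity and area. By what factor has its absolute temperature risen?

factor ≈ 2.85

P ∝ T⁴ ⇒ T ∝ P^(1/4), so T scales by (66.0)^(1/4) = 2.85.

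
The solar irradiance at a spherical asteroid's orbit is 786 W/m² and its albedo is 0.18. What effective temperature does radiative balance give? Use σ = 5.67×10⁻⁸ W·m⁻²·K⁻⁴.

Power absorbed = (1−a)S·πR²; power emitted = 4πR²σT⁴. Equating and cancelling πR²:
T = ((1−a)S / 4σ)^(1/4) = (645 / (4 × 5.67×10⁻⁸))^(1/4) = (2.84×10^9)^(1/4).
T = 231 K.

T ≈ 231 K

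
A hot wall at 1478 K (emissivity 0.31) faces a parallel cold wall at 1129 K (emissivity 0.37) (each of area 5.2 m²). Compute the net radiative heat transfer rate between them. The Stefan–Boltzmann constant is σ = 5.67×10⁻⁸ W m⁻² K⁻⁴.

For two large parallel gray plates, q = σ(T₁⁴ − T₂⁴) / (1/ε₁ + 1/ε₂ − 1).
1/ε₁ + 1/ε₂ − 1 = 1/0.31 + 1/0.37 − 1 = 4.929.
T₁⁴ − T₂⁴ = 4.77×10^12 − 1.62×10^12 = 3.15×10^12 K⁴.
q = 5.67×10⁻⁸ × 3.15×10^12 / 4.929 = 36200 W/m².
Q = q·A = 36200 × 5.2 = 1.88×10^5 W.

Q ≈ 1.88×10^5 W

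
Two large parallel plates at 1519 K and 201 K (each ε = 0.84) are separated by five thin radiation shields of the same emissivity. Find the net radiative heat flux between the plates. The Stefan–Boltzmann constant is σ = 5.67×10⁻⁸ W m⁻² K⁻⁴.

q ≈ 36400 W/m²

Each of the 6 gaps contributes resistance (2/ε − 1) = 2/0.84 − 1 = 1.381; total = 8.286.
q = σ(T₁⁴ − T₂⁴) / 8.286 = 5.67×10⁻⁸ × 5.32×10^12 / 8.286 = 36400 W/m².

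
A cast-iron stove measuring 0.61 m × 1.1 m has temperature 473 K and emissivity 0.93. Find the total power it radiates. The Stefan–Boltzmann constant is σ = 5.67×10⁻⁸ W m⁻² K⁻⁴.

A = 0.61 × 1.1 = 0.671 m².
Stefan–Boltzmann: P = εσAT⁴ = 0.93 × 5.67×10⁻⁸ × 0.671 × (473)⁴ = 0.93 × 5.67×10⁻⁸ × 0.671 × 5.01×10^10.
P = 1770 W.

P ≈ 1770 W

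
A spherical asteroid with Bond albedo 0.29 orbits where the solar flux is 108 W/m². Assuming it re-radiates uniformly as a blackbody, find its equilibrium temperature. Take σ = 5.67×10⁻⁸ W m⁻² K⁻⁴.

T ≈ 136 K

Power absorbed = (1−a)S·πR²; power emitted = 4πR²σT⁴. Equating and cancelling πR²:
T = ((1−a)S / 4σ)^(1/4) = (76.7 / (4 × 5.67×10⁻⁸))^(1/4) = (3.38×10^8)^(1/4).
T = 136 K.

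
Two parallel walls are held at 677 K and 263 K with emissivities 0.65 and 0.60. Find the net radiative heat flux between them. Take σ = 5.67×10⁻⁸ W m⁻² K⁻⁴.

q ≈ 5280 W/m²

For two large parallel gray plates, q = σ(T₁⁴ − T₂⁴) / (1/ε₁ + 1/ε₂ − 1).
1/ε₁ + 1/ε₂ − 1 = 1/0.65 + 1/0.60 − 1 = 2.205.
T₁⁴ − T₂⁴ = 2.10×10^11 − 4.78×10^9 = 2.05×10^11 K⁴.
q = 5.67×10⁻⁸ × 2.05×10^11 / 2.205 = 5280 W/m².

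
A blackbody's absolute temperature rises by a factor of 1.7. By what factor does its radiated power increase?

factor ≈ 8.35

P ∝ T⁴, so the power scales as (1.7)⁴ = 8.35.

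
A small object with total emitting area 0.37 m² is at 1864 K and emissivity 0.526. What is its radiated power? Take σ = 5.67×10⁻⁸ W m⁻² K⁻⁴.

P ≈ 1.33×10^5 W

Stefan–Boltzmann: P = εσAT⁴ = 0.526 × 5.67×10⁻⁸ × 0.370 × (1864)⁴ = 0.526 × 5.67×10⁻⁸ × 0.370 × 1.21×10^13.
P = 1.33×10^5 W.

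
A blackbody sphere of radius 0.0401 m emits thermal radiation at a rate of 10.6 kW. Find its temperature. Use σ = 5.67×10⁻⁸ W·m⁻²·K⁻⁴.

T ≈ 1740 K

A = 4πr² = 4π × (0.0401)² = 0.0202 m².
From P = σAT⁴, T = (P / σA)^(1/4) = (10600 / (5.67×10⁻⁸ × 0.0202))^(1/4).
T = (9.25×10^12)^(1/4) = 1740 K.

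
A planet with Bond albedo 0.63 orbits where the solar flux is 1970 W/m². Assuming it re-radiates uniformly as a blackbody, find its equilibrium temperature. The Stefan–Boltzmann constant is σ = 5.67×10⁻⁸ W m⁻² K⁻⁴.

T ≈ 238 K

Power absorbed = (1−a)S·πR²; power emitted = 4πR²σT⁴. Equating and cancelling πR²:
T = ((1−a)S / 4σ)^(1/4) = (729 / (4 × 5.67×10⁻⁸))^(1/4) = (3.21×10^9)^(1/4).
T = 238 K.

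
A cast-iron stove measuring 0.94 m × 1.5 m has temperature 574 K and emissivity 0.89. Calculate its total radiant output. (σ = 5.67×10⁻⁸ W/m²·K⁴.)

A = 0.94 × 1.5 = 1.41 m².
P = εσAT⁴ = 0.89 × 5.67×10⁻⁸ × 1.41 × (574)⁴ = 0.89 × 5.67×10⁻⁸ × 1.41 × 1.09×10^11.
P = 7720 W.

P ≈ 7720 W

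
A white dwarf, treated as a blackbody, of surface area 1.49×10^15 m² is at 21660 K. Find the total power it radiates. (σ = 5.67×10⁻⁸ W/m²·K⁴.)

P ≈ 1.86×10^25 W

P = σAT⁴ = 5.67×10⁻⁸ × 1.49×10^15 × (21660)⁴ = 5.67×10⁻⁸ × 1.49×10^15 × 2.20×10^17.
P = 1.86×10^25 W.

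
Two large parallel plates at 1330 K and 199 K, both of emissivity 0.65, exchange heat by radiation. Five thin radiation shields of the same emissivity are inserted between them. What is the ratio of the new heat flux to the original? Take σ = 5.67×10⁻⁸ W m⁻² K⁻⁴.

ratio ≈ 0.167

With N identical shields there are N+1 = 6 gaps in series, each with the same radiative resistance, so the flux falls to 1/(N+1) of its unshielded value.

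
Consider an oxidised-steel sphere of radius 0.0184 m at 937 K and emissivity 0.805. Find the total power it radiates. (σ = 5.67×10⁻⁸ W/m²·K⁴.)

A = 4πr² = 4π × (0.0184)² = 4.25×10^-3 m².
Stefan–Boltzmann: P = εσAT⁴ = 0.805 × 5.67×10⁻⁸ × 4.25×10^-3 × (937)⁴ = 0.805 × 5.67×10⁻⁸ × 4.25×10^-3 × 7.71×10^11.
P = 150 W.

P ≈ 150 W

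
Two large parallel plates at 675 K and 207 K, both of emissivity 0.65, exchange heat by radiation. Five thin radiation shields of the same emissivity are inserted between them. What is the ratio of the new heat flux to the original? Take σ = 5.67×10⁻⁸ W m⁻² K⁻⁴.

ratio ≈ 0.167

With N identical shields there are N+1 = 6 gaps in series, each with the same radiative resistance, so the flux falls to 1/(N+1) of its unshielded value.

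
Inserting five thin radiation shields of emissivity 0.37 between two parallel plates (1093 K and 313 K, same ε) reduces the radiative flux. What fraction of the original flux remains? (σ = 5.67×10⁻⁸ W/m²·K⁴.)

ratio ≈ 0.167

With N identical shields there are N+1 = 6 gaps in series, each with the same radiative resistance, so the flux falls to 1/(N+1) of its unshielded value.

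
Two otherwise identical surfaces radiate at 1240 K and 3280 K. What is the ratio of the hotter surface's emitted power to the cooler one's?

P ∝ T⁴, so the ratio is (3280/1240)⁴ = (2.645)⁴ = 49.0.

ratio ≈ 49.0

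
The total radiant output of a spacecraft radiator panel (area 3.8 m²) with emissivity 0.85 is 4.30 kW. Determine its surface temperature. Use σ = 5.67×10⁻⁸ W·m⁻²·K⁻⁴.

T ≈ 391 K

From P = εσAT⁴, T = (P / εσA)^(1/4) = (4300 / (0.85 × 5.67×10⁻⁸ × 3.80))^(1/4).
T = (2.35×10^10)^(1/4) = 391 K.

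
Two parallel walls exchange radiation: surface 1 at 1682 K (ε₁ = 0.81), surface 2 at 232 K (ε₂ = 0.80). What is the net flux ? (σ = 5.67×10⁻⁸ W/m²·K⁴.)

q ≈ 3.06×10^5 W/m²

For two large parallel gray plates, q = σ(T₁⁴ − T₂⁴) / (1/ε₁ + 1/ε₂ − 1).
1/ε₁ + 1/ε₂ − 1 = 1/0.81 + 1/0.80 − 1 = 1.485.
T₁⁴ − T₂⁴ = 8.00×10^12 − 2.90×10^9 = 8.00×10^12 K⁴.
q = 5.67×10⁻⁸ × 8.00×10^12 / 1.485 = 3.06×10^5 W/m².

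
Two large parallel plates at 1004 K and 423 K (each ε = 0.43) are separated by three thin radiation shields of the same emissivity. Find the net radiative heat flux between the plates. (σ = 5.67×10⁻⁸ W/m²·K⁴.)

Each of the 4 gaps contributes resistance (2/ε − 1) = 2/0.43 − 1 = 3.651; total = 14.60.
q = σ(T₁⁴ − T₂⁴) / 14.60 = 5.67×10⁻⁸ × 9.84×10^11 / 14.60 = 3820 W/m².

q ≈ 3820 W/m²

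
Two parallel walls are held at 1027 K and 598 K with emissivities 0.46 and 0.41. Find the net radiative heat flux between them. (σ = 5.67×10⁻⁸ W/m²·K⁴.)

q ≈ 15500 W/m²

For two large parallel gray plates, q = σ(T₁⁴ − T₂⁴) / (1/ε₁ + 1/ε₂ − 1).
1/ε₁ + 1/ε₂ − 1 = 1/0.46 + 1/0.41 − 1 = 3.613.
T₁⁴ − T₂⁴ = 1.11×10^12 − 1.28×10^11 = 9.85×10^11 K⁴.
q = 5.67×10⁻⁸ × 9.85×10^11 / 3.613 = 15500 W/m².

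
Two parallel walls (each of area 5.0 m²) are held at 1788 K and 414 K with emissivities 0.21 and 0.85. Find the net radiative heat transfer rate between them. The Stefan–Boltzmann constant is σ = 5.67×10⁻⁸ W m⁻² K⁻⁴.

For two large parallel gray plates, q = σ(T₁⁴ − T₂⁴) / (1/ε₁ + 1/ε₂ − 1).
1/ε₁ + 1/ε₂ − 1 = 1/0.21 + 1/0.85 − 1 = 4.938.
T₁⁴ − T₂⁴ = 1.02×10^13 − 2.94×10^10 = 1.02×10^13 K⁴.
q = 5.67×10⁻⁸ × 1.02×10^13 / 4.938 = 1.17×10^5 W/m².
Q = q·A = 1.17×10^5 × 5.0 = 5.85×10^5 W.

Q ≈ 5.85×10^5 W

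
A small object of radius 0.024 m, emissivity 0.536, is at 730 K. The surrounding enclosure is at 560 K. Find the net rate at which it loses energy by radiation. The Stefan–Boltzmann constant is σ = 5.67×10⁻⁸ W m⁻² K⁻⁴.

A = 4πr² = 4π × (0.024)² = 7.24×10^-3 m².
Q = εσA(T⁴ − T_s⁴). T⁴ − T_s⁴ = (730)⁴ − (560)⁴ = 2.84×10^11 − 9.83×10^10 = 1.86×10^11 K⁴.
Q = 0.536 × 5.67×10⁻⁸ × 7.24×10^-3 × 1.86×10^11 = 40.8 W.

Q ≈ 40.8 W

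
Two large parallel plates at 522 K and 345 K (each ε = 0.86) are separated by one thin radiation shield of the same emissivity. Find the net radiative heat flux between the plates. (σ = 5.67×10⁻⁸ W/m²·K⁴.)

q ≈ 1280 W/m²

Each of the 2 gaps contributes resistance (2/ε − 1) = 2/0.86 − 1 = 1.326; total = 2.651.
q = σ(T₁⁴ − T₂⁴) / 2.651 = 5.67×10⁻⁸ × 6.01×10^10 / 2.651 = 1280 W/m².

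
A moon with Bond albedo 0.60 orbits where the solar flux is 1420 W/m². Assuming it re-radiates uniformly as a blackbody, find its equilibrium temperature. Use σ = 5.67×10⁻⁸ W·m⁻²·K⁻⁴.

Power absorbed = (1−a)S·πR²; power emitted = 4πR²σT⁴. Equating and cancelling πR²:
T = ((1−a)S / 4σ)^(1/4) = (568 / (4 × 5.67×10⁻⁸))^(1/4) = (2.50×10^9)^(1/4).
T = 224 K.

T ≈ 224 K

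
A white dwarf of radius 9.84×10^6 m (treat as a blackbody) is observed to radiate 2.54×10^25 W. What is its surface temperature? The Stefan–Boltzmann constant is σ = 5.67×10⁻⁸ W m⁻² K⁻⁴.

A = 4πr² = 4π × (9.84×10^6)² = 1.22×10^15 m².
From P = σAT⁴, T = (P / σA)^(1/4) = (2.54×10^25 / (5.67×10⁻⁸ × 1.22×10^15))^(1/4).
T = (3.68×10^17)^(1/4) = 24600 K.

T ≈ 24600 K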